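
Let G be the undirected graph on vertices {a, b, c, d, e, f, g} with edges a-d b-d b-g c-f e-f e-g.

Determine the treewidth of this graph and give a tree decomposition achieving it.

Treewidth 1.
One such decomposition:
Bags: B1 = {a, d}  B2 = {b, d}  B3 = {b, g}  B4 = {e, g}  B5 = {e, f}  B6 = {c, f}
Tree: B1–B2, B2–B3, B3–B4, B4–B5, B5–B6

Every bag has size at most 2, so the width is 2 − 1 = 1 and tw(G) ≤ 1. G has an edge, so its treewidth is at least 1. Hence tw(G) = 1 exactly.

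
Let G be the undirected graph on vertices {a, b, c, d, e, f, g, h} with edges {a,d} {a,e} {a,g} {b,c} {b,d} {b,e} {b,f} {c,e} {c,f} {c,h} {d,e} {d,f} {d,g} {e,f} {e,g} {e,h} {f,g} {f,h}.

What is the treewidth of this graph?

3

A width-3 tree decomposition is:
Bags: B1 = {b, d, e, f}  B2 = {b, c, e, f}  B3 = {c, e, f, h}  B4 = {d, e, f, g}  B5 = {a, d, e, g}
Tree: B1–B2, B2–B3, B1–B4, B4–B5
Each bag holds 4 vertices, so the decomposition has width 3, which upper-bounds the treewidth. Conversely, {a, d, e, g} is a clique of size 4, and the vertices of any clique must share a bag in every tree decomposition; so some bag has ≥ 4 vertices and tw(G) ≥ 3. Hence tw(G) = 3 exactly.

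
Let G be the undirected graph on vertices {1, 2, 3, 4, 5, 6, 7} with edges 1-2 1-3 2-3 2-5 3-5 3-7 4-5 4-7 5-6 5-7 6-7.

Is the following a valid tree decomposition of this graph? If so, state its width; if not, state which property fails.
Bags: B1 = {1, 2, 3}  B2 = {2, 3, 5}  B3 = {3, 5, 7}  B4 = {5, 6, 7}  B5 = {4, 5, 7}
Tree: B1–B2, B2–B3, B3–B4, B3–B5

Checking the three conditions: (i) the bags cover all of {1, 2, 3, 4, 5, 6, 7}; (ii) for each edge, some bag contains both endpoints; (iii) the bags containing any fixed vertex form a subtree. All hold, so the decomposition is valid with width 3 − 1 = 2.

Yes; width 2.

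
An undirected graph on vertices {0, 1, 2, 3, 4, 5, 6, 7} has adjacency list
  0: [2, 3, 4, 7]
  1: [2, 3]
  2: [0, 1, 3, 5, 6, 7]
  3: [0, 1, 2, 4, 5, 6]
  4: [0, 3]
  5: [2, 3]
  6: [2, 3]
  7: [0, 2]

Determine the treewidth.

2

A width-2 tree decomposition is:
Bags: B1 = {1, 2, 3}  B2 = {0, 2, 3}  B3 = {0, 2, 7}  B4 = {2, 3, 6}  B5 = {2, 3, 5}  B6 = {0, 3, 4}
Tree: B1–B2, B2–B3, B1–B4, B1–B5, B2–B6
Every bag has size at most 3, so the width is 3 − 1 = 2 and tw(G) ≤ 2. For the lower bound, the 3 vertices {0, 2, 3} are pairwise adjacent, and any tree decomposition puts a clique entirely inside one bag — forcing width ≥ 2. Combining the bounds, tw(G) = 2.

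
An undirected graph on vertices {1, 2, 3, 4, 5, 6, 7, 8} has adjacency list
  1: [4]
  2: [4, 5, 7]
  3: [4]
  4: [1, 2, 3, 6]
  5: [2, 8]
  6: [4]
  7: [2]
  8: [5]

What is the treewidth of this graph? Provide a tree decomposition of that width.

Every bag has size at most 2, so the width is 2 − 1 = 1 and tw(G) ≤ 1. G has an edge, so its treewidth is at least 1. Combining the bounds, tw(G) = 1.

Treewidth 1.
Bags: B1 = {3, 4}  B2 = {2, 4}  B3 = {2, 5}  B4 = {5, 8}  B5 = {1, 4}  B6 = {2, 7}  B7 = {4, 6}
Tree: B1–B2, B2–B3, B3–B4, B1–B5, B3–B6, B1–B7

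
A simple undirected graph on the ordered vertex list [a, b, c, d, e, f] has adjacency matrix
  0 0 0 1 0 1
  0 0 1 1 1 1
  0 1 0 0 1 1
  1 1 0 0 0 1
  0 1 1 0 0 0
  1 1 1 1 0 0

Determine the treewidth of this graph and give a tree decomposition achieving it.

Treewidth 2.
One optimal decomposition is:
Bags: B1 = {b, d, f}  B2 = {b, c, f}  B3 = {a, d, f}  B4 = {b, c, e}
Tree: B1–B2, B1–B3, B2–B4

Each bag holds 3 vertices, so the decomposition has width 2, which upper-bounds the treewidth. Conversely, {b, c, e} is a clique of size 3, and the vertices of any clique must share a bag in every tree decomposition; so some bag has ≥ 3 vertices and tw(G) ≥ 2. The upper and lower bounds meet at 2, so that is the treewidth.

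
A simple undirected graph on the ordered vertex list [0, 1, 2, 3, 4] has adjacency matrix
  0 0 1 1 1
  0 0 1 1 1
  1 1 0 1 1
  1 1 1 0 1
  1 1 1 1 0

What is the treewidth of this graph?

3

A width-3 tree decomposition is:
Bags: B1 = {1, 2, 3, 4}  B2 = {0, 2, 3, 4}
Tree: B1–B2
The largest bag has 4 vertices, giving width 3; this decomposition certifies tw(G) ≤ 3. On the other hand G contains the 4-clique {0, 2, 3, 4}. A clique must lie in a single bag of any decomposition, so no decomposition can have width below 3. Therefore the treewidth is 3.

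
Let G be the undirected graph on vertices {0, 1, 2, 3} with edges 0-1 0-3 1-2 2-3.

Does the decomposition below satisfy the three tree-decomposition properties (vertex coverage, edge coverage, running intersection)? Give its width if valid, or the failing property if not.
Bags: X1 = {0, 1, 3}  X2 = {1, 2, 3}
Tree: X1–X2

Checking the three conditions: (i) the bags cover all of {0, 1, 2, 3}; (ii) for each edge, some bag contains both endpoints; (iii) the bags containing any fixed vertex form a subtree. All hold, so the decomposition is valid with width 3 − 1 = 2.

Yes; width 2.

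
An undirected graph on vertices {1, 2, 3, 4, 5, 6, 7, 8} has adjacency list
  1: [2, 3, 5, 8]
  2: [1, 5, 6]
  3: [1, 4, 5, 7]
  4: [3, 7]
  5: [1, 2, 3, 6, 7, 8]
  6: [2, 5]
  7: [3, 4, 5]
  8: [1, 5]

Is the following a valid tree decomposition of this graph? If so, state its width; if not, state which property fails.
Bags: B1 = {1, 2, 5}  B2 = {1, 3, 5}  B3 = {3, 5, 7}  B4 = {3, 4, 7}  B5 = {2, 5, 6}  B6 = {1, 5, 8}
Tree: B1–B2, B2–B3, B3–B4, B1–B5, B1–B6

Yes; width 2.

Every vertex of G appears in some bag (union = {1, 2, 3, 4, 5, 6, 7, 8}); every edge is covered by a bag; and for each vertex v the set of bags containing v is connected in the bag tree. The decomposition is therefore valid. The largest bag has 3 vertices, so the width is 2.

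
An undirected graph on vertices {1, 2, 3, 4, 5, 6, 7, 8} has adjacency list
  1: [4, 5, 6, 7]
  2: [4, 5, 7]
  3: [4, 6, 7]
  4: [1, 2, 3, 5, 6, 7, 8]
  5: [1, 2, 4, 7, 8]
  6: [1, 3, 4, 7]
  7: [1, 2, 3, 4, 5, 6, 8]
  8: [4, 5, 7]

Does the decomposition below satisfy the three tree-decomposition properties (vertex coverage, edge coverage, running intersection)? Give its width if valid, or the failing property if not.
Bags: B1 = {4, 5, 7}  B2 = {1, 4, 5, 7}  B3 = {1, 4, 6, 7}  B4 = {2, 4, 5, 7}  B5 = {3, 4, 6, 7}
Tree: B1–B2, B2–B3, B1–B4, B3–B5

No — vertex 8 appears in no bag.

A tree decomposition must satisfy three properties: every vertex lies in some bag; for every edge, both endpoints lie together in some bag; and for every vertex, the bags containing it form a connected subtree. Here vertex 8 appears in no bag, so the decomposition is invalid.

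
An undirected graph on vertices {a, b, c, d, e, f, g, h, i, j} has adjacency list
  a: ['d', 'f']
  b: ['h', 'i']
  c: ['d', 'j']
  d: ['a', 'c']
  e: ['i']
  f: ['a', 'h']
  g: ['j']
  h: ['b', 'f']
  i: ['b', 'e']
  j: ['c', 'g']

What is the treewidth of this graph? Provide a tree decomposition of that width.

Treewidth 1.
Bags: B1 = {e, i}  B2 = {b, i}  B3 = {b, h}  B4 = {f, h}  B5 = {a, f}  B6 = {a, d}  B7 = {c, d}  B8 = {c, j}  B9 = {g, j}
Tree: B1–B2, B2–B3, B3–B4, B4–B5, B5–B6, B6–B7, B7–B8, B8–B9

Each bag holds 2 vertices, so the decomposition has width 1, which upper-bounds the treewidth. G has an edge, so its treewidth is at least 1. Therefore the treewidth is 1.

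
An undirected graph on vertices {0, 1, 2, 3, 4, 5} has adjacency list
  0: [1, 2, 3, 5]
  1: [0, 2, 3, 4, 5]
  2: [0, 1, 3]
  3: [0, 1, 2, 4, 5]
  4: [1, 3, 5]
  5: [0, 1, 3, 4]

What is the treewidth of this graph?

3

A width-3 tree decomposition is:
Bags: B1 = {0, 1, 2, 3}  B2 = {0, 1, 3, 5}  B3 = {1, 3, 4, 5}
Tree: B1–B2, B2–B3
Each bag holds 4 vertices, so the decomposition has width 3, which upper-bounds the treewidth. On the other hand G contains the 4-clique {0, 1, 2, 3}. A clique must lie in a single bag of any decomposition, so no decomposition can have width below 3. The upper and lower bounds meet at 3, so that is the treewidth.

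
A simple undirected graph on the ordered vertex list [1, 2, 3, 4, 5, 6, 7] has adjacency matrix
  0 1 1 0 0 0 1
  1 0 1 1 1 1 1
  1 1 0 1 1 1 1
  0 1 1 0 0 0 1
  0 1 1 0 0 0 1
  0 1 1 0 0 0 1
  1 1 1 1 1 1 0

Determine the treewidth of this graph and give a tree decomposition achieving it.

Treewidth 3.
One such decomposition:
Bags: B1 = {1, 2, 3, 7}  B2 = {2, 3, 6, 7}  B3 = {2, 3, 4, 7}  B4 = {2, 3, 5, 7}
Tree: B1–B2, B1–B3, B3–B4

Each bag holds 4 vertices, so the decomposition has width 3, which upper-bounds the treewidth. Conversely, {1, 2, 3, 7} is a clique of size 4, and the vertices of any clique must share a bag in every tree decomposition; so some bag has ≥ 4 vertices and tw(G) ≥ 3. The upper and lower bounds meet at 3, so that is the treewidth.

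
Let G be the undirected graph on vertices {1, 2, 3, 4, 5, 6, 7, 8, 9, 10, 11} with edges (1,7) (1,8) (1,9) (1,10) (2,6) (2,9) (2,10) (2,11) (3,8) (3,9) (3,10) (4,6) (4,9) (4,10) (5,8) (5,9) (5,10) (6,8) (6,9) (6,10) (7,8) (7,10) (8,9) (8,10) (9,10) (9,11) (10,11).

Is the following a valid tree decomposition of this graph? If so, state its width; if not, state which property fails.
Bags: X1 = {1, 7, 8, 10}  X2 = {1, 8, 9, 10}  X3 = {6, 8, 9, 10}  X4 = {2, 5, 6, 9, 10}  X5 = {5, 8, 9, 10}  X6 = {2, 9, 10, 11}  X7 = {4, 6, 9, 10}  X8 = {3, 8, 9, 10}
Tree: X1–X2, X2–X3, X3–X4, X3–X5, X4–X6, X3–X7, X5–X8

A tree decomposition must satisfy three properties: every vertex lies in some bag; for every edge, both endpoints lie together in some bag; and for every vertex, the bags containing it form a connected subtree. Here bags containing vertex 5 are not connected in the tree, so the decomposition is invalid.

No — bags containing vertex 5 are not connected in the tree.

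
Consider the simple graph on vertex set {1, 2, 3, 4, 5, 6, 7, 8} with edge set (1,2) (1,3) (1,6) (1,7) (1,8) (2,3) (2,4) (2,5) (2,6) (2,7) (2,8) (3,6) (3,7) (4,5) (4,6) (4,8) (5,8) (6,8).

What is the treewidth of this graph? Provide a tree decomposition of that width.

Every bag has size at most 4, so the width is 4 − 1 = 3 and tw(G) ≤ 3. For the lower bound, the 4 vertices {1, 2, 6, 8} are pairwise adjacent, and any tree decomposition puts a clique entirely inside one bag — forcing width ≥ 3. Combining the bounds, tw(G) = 3.

Treewidth 3.
One optimal decomposition is:
Bags: B1 = {1, 2, 3, 6}  B2 = {1, 2, 6, 8}  B3 = {1, 2, 3, 7}  B4 = {2, 4, 6, 8}  B5 = {2, 4, 5, 8}
Tree: B1–B2, B1–B3, B2–B4, B4–B5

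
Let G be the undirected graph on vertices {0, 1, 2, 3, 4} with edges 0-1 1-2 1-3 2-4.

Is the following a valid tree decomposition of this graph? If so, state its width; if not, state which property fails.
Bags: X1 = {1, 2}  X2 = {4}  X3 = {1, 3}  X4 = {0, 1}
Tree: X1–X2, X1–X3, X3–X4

A tree decomposition must satisfy three properties: every vertex lies in some bag; for every edge, both endpoints lie together in some bag; and for every vertex, the bags containing it form a connected subtree. Here edge (2,4) lies in no bag, so the decomposition is invalid.

No — edge (2,4) lies in no bag.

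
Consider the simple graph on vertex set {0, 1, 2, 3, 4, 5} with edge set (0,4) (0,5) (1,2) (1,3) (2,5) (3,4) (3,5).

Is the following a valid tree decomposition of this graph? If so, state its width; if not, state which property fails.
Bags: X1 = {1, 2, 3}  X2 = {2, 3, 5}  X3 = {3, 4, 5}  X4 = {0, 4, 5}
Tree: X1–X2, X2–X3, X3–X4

Checking the three conditions: (i) the bags cover all of {0, 1, 2, 3, 4, 5}; (ii) for each edge, some bag contains both endpoints; (iii) the bags containing any fixed vertex form a subtree. All hold, so the decomposition is valid with width 3 − 1 = 2.

Yes; width 2.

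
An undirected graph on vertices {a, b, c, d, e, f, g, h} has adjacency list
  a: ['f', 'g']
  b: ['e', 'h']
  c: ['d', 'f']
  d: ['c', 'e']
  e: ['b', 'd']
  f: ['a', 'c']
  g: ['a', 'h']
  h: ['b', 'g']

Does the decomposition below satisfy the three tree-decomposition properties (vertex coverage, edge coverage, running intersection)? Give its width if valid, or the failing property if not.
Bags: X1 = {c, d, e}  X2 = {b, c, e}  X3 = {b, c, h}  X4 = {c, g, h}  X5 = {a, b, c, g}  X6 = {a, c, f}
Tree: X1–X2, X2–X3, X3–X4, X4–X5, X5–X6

A tree decomposition must satisfy three properties: every vertex lies in some bag; for every edge, both endpoints lie together in some bag; and for every vertex, the bags containing it form a connected subtree. Here bags containing vertex b are not connected in the tree, so the decomposition is invalid.

No — bags containing vertex b are not connected in the tree.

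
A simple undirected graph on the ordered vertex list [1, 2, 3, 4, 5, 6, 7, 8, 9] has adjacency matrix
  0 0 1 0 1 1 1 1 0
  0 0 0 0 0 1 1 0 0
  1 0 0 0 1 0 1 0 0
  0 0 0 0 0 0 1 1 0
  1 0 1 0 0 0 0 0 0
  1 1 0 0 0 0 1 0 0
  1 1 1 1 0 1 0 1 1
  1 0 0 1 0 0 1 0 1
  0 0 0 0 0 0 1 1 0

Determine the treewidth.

2

A width-2 tree decomposition is:
Bags: B1 = {1, 6, 7}  B2 = {1, 7, 8}  B3 = {4, 7, 8}  B4 = {1, 3, 7}  B5 = {7, 8, 9}  B6 = {2, 6, 7}  B7 = {1, 3, 5}
Tree: B1–B2, B2–B3, B1–B4, B3–B5, B1–B6, B4–B7
Each bag holds 3 vertices, so the decomposition has width 2, which upper-bounds the treewidth. Conversely, {1, 3, 5} is a clique of size 3, and the vertices of any clique must share a bag in every tree decomposition; so some bag has ≥ 3 vertices and tw(G) ≥ 2. The upper and lower bounds meet at 2, so that is the treewidth.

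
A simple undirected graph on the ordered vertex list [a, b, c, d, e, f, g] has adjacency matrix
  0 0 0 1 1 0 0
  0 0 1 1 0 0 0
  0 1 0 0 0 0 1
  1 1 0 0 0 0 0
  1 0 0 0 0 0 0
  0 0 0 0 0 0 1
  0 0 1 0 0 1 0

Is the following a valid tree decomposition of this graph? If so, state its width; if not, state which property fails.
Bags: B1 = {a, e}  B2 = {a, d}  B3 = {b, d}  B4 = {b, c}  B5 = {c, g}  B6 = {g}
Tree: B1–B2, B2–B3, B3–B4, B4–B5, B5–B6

No — vertex f appears in no bag.

A tree decomposition must satisfy three properties: every vertex lies in some bag; for every edge, both endpoints lie together in some bag; and for every vertex, the bags containing it form a connected subtree. Here vertex f appears in no bag, so the decomposition is invalid.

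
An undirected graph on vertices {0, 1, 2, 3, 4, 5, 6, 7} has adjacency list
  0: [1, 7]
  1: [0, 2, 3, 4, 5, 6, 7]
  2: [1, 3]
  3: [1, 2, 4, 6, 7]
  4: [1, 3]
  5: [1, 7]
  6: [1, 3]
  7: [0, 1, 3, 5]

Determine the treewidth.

A width-2 tree decomposition is:
Bags: B1 = {1, 3, 7}  B2 = {1, 3, 6}  B3 = {0, 1, 7}  B4 = {1, 3, 4}  B5 = {1, 2, 3}  B6 = {1, 5, 7}
Tree: B1–B2, B1–B3, B1–B4, B1–B5, B1–B6
The largest bag has 3 vertices, giving width 2; this decomposition certifies tw(G) ≤ 2. For the lower bound, the 3 vertices {0, 1, 7} are pairwise adjacent, and any tree decomposition puts a clique entirely inside one bag — forcing width ≥ 2. Hence tw(G) = 2 exactly.

2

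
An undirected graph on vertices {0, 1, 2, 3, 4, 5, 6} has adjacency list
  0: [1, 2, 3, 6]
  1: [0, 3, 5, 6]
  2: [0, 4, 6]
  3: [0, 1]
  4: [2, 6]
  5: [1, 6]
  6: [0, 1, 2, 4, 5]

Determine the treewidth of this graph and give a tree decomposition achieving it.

Every bag has size at most 3, so the width is 3 − 1 = 2 and tw(G) ≤ 2. On the other hand G contains the 3-clique {0, 1, 3}. A clique must lie in a single bag of any decomposition, so no decomposition can have width below 2. Therefore the treewidth is 2.

Treewidth 2.
One optimal decomposition is:
Bags: B1 = {0, 1, 6}  B2 = {0, 2, 6}  B3 = {2, 4, 6}  B4 = {1, 5, 6}  B5 = {0, 1, 3}
Tree: B1–B2, B2–B3, B1–B4, B1–B5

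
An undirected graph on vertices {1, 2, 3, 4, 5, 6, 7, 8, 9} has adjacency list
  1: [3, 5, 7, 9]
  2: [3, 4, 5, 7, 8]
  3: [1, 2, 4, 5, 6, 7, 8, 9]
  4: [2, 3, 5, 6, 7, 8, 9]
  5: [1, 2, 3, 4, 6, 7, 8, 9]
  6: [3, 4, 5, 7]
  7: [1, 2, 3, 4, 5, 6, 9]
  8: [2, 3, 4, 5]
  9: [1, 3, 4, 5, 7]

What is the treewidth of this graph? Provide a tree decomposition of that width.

Treewidth 4.
Bags: B1 = {3, 4, 5, 6, 7}  B2 = {3, 4, 5, 7, 9}  B3 = {2, 3, 4, 5, 7}  B4 = {1, 3, 5, 7, 9}  B5 = {2, 3, 4, 5, 8}
Tree: B1–B2, B2–B3, B2–B4, B3–B5

Every bag has size at most 5, so the width is 5 − 1 = 4 and tw(G) ≤ 4. For the lower bound, the 5 vertices {1, 3, 5, 7, 9} are pairwise adjacent, and any tree decomposition puts a clique entirely inside one bag — forcing width ≥ 4. Combining the bounds, tw(G) = 4.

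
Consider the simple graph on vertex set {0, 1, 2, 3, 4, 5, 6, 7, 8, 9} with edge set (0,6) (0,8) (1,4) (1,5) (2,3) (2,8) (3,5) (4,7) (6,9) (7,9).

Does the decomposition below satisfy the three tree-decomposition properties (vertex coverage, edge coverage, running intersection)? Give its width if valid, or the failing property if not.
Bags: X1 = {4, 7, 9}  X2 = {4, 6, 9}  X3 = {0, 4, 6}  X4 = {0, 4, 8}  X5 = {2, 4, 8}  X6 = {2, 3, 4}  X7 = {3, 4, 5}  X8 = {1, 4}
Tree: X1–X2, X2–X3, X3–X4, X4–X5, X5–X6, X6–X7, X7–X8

No — edge (5,1) lies in no bag.

A tree decomposition must satisfy three properties: every vertex lies in some bag; for every edge, both endpoints lie together in some bag; and for every vertex, the bags containing it form a connected subtree. Here edge (5,1) lies in no bag, so the decomposition is invalid.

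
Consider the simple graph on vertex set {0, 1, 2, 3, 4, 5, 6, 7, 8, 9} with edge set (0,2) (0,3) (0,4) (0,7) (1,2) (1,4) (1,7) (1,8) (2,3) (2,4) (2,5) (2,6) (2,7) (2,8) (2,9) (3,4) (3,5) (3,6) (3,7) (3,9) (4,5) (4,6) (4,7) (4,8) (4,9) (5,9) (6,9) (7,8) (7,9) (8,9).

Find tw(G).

A width-4 tree decomposition is:
Bags: B1 = {2, 3, 4, 7, 9}  B2 = {0, 2, 3, 4, 7}  B3 = {2, 3, 4, 5, 9}  B4 = {2, 3, 4, 6, 9}  B5 = {2, 4, 7, 8, 9}  B6 = {1, 2, 4, 7, 8}
Tree: B1–B2, B1–B3, B1–B4, B1–B5, B5–B6
The largest bag has 5 vertices, giving width 4; this decomposition certifies tw(G) ≤ 4. On the other hand G contains the 5-clique {1, 2, 4, 7, 8}. A clique must lie in a single bag of any decomposition, so no decomposition can have width below 4. The upper and lower bounds meet at 4, so that is the treewidth.

4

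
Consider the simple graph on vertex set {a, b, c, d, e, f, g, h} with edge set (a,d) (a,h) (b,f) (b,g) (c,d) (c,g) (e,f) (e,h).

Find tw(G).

A width-2 tree decomposition is:
Bags: B1 = {c, d, g}  B2 = {a, d, g}  B3 = {a, g, h}  B4 = {e, g, h}  B5 = {e, f, g}  B6 = {b, f, g}
Tree: B1–B2, B2–B3, B3–B4, B4–B5, B5–B6
Each bag holds 3 vertices, so the decomposition has width 2, which upper-bounds the treewidth. For the lower bound, G contains the cycle g–c–d–a–h–e–f–b–g, so G is not a forest; only forests have treewidth ≤ 1, hence tw(G) ≥ 2. Combining the bounds, tw(G) = 2.

2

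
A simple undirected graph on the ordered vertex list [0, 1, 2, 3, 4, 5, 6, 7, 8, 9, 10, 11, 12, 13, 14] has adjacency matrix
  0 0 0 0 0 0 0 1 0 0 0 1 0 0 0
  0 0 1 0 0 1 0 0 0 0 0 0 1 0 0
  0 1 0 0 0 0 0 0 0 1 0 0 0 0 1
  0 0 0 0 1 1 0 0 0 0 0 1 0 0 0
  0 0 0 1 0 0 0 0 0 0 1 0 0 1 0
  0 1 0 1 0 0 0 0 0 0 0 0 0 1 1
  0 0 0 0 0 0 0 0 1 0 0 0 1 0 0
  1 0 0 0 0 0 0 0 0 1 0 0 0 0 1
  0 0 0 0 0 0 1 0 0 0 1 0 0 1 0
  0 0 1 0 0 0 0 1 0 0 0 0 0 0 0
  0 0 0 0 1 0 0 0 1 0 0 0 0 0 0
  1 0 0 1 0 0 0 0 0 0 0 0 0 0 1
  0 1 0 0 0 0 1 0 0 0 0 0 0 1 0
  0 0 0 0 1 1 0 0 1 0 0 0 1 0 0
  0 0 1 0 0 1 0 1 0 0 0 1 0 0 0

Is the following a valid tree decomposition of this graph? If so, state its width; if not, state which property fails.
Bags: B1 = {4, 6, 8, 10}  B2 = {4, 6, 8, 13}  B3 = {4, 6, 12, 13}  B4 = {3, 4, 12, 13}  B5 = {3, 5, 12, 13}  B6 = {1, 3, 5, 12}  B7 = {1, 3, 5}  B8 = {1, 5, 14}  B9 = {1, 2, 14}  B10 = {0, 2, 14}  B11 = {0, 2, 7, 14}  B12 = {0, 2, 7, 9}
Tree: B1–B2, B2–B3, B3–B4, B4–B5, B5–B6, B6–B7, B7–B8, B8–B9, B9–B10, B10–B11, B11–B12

No — vertex 11 appears in no bag.

A tree decomposition must satisfy three properties: every vertex lies in some bag; for every edge, both endpoints lie together in some bag; and for every vertex, the bags containing it form a connected subtree. Here vertex 11 appears in no bag, so the decomposition is invalid.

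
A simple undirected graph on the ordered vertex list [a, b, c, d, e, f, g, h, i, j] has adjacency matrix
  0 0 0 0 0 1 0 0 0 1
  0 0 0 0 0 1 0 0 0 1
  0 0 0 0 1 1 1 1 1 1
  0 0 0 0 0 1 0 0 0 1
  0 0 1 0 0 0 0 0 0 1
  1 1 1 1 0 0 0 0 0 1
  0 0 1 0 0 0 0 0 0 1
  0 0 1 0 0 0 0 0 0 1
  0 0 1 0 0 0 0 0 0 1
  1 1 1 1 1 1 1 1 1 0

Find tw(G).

2

A width-2 tree decomposition is:
Bags: B1 = {c, e, j}  B2 = {c, f, j}  B3 = {c, h, j}  B4 = {d, f, j}  B5 = {a, f, j}  B6 = {c, g, j}  B7 = {b, f, j}  B8 = {c, i, j}
Tree: B1–B2, B1–B3, B2–B4, B4–B5, B2–B6, B2–B7, B2–B8
Each bag holds 3 vertices, so the decomposition has width 2, which upper-bounds the treewidth. On the other hand G contains the 3-clique {d, f, j}. A clique must lie in a single bag of any decomposition, so no decomposition can have width below 2. Therefore the treewidth is 2.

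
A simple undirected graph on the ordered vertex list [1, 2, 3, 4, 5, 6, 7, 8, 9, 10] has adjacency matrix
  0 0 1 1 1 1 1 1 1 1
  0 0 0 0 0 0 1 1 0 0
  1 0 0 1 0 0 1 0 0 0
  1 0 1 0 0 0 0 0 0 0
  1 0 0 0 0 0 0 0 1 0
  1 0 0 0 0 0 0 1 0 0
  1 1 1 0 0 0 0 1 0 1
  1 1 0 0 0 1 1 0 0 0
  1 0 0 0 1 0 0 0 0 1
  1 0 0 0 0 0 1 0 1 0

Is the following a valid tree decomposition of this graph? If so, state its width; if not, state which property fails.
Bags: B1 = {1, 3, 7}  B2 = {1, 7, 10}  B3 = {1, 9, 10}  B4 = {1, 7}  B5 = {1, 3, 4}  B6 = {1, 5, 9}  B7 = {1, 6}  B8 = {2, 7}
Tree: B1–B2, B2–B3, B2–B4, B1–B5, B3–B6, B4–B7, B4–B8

No — vertex 8 appears in no bag.

A tree decomposition must satisfy three properties: every vertex lies in some bag; for every edge, both endpoints lie together in some bag; and for every vertex, the bags containing it form a connected subtree. Here vertex 8 appears in no bag, so the decomposition is invalid.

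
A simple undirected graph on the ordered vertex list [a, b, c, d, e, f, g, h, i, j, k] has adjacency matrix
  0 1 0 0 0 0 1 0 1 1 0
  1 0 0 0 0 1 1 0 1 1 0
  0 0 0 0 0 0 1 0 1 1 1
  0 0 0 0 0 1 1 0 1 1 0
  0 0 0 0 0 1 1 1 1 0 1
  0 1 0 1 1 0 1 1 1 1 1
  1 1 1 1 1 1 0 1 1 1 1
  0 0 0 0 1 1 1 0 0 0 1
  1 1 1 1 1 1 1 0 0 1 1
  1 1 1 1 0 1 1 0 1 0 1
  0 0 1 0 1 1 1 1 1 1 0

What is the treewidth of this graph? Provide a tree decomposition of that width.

The largest bag has 5 vertices, giving width 4; this decomposition certifies tw(G) ≤ 4. Conversely, {e, f, g, h, k} is a clique of size 5, and the vertices of any clique must share a bag in every tree decomposition; so some bag has ≥ 5 vertices and tw(G) ≥ 4. Therefore the treewidth is 4.

Treewidth 4.
One optimal decomposition is:
Bags: B1 = {c, g, i, j, k}  B2 = {f, g, i, j, k}  B3 = {b, f, g, i, j}  B4 = {e, f, g, i, k}  B5 = {a, b, g, i, j}  B6 = {d, f, g, i, j}  B7 = {e, f, g, h, k}
Tree: B1–B2, B2–B3, B2–B4, B3–B5, B2–B6, B4–B7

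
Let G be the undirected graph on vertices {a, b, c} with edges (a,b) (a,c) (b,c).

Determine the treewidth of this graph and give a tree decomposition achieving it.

A single bag containing all 3 vertices is trivially a valid decomposition of width 2. For the lower bound, the 3 vertices {a, b, c} are pairwise adjacent, and any tree decomposition puts a clique entirely inside one bag — forcing width ≥ 2. Combining the bounds, tw(G) = 2.

Treewidth 2.
One such decomposition:
Bags: B1 = {a, b, c}
Tree: (single bag)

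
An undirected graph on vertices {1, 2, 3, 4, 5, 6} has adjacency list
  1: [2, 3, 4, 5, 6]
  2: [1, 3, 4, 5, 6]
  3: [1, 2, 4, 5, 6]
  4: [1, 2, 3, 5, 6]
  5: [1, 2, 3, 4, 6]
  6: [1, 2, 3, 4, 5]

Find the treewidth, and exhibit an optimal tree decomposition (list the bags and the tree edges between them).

Treewidth 5.
Bags: B1 = {1, 2, 3, 4, 5, 6}
Tree: (single bag)

A single bag containing all 6 vertices is trivially a valid decomposition of width 5. For the lower bound, the 6 vertices {1, 2, 3, 4, 5, 6} are pairwise adjacent, and any tree decomposition puts a clique entirely inside one bag — forcing width ≥ 5. Hence tw(G) = 5 exactly.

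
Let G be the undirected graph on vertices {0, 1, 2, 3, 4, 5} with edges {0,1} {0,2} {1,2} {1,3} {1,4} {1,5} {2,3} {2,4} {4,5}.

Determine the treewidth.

A width-2 tree decomposition is:
Bags: B1 = {1, 2, 4}  B2 = {0, 1, 2}  B3 = {1, 4, 5}  B4 = {1, 2, 3}
Tree: B1–B2, B1–B3, B2–B4
The largest bag has 3 vertices, giving width 2; this decomposition certifies tw(G) ≤ 2. Conversely, {0, 1, 2} is a clique of size 3, and the vertices of any clique must share a bag in every tree decomposition; so some bag has ≥ 3 vertices and tw(G) ≥ 2. Therefore the treewidth is 2.

2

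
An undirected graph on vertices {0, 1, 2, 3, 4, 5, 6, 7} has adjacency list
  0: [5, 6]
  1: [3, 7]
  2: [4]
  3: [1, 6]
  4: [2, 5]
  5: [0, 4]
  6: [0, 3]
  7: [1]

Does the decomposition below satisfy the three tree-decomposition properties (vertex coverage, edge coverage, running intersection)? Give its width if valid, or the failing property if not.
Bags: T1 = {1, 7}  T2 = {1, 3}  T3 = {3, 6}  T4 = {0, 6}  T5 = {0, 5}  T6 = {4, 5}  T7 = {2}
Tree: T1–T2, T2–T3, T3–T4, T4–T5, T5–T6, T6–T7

No — edge (4,2) lies in no bag.

A tree decomposition must satisfy three properties: every vertex lies in some bag; for every edge, both endpoints lie together in some bag; and for every vertex, the bags containing it form a connected subtree. Here edge (4,2) lies in no bag, so the decomposition is invalid.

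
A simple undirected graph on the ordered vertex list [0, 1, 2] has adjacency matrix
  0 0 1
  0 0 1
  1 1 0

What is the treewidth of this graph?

A width-1 tree decomposition is:
Bags: B1 = {0, 2}  B2 = {1, 2}
Tree: B1–B2
Every bag has size at most 2, so the width is 2 − 1 = 1 and tw(G) ≤ 1. G has an edge, so its treewidth is at least 1. Hence tw(G) = 1 exactly.

1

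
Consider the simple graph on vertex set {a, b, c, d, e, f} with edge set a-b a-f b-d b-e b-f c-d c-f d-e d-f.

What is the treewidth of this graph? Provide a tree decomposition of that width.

Treewidth 2.
Bags: B1 = {c, d, f}  B2 = {b, d, f}  B3 = {b, d, e}  B4 = {a, b, f}
Tree: B1–B2, B2–B3, B2–B4

Every bag has size at most 3, so the width is 3 − 1 = 2 and tw(G) ≤ 2. For the lower bound, the 3 vertices {b, d, e} are pairwise adjacent, and any tree decomposition puts a clique entirely inside one bag — forcing width ≥ 2. The upper and lower bounds meet at 2, so that is the treewidth.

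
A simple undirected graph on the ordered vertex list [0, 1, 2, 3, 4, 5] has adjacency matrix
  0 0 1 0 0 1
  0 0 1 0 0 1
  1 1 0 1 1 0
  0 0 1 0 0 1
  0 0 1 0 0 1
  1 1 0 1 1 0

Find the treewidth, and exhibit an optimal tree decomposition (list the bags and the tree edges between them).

Each bag holds 3 vertices, so the decomposition has width 2, which upper-bounds the treewidth. The edges 5–4–2–1–5 form a cycle, so G is not a tree and its treewidth is at least 2. Hence tw(G) = 2 exactly.

Treewidth 2.
One such decomposition:
Bags: B1 = {2, 4, 5}  B2 = {1, 2, 5}  B3 = {0, 2, 5}  B4 = {2, 3, 5}
Tree: B1–B2, B2–B3, B3–B4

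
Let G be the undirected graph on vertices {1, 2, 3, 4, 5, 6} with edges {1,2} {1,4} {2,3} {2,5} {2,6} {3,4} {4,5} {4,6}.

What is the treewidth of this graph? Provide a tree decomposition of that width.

Every bag has size at most 3, so the width is 3 − 1 = 2 and tw(G) ≤ 2. For the lower bound, G contains the cycle 1–2–6–4–1, so G is not a forest; only forests have treewidth ≤ 1, hence tw(G) ≥ 2. Therefore the treewidth is 2.

Treewidth 2.
Bags: B1 = {1, 2, 4}  B2 = {2, 4, 6}  B3 = {2, 3, 4}  B4 = {2, 4, 5}
Tree: B1–B2, B2–B3, B3–B4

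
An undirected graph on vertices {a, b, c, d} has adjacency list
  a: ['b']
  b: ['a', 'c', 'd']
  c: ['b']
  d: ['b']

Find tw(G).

1

A width-1 tree decomposition is:
Bags: B1 = {b, c}  B2 = {b, d}  B3 = {a, b}
Tree: B1–B2, B2–B3
Every bag has size at most 2, so the width is 2 − 1 = 1 and tw(G) ≤ 1. Since G has at least one edge (e.g. c–b), it is not an edgeless graph, so tw(G) ≥ 1. Hence tw(G) = 1 exactly.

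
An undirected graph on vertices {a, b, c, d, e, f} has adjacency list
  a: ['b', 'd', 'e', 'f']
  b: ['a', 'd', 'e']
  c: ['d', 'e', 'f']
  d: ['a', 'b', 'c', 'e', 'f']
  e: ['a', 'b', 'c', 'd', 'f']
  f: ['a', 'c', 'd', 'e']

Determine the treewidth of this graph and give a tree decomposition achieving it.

Treewidth 3.
One such decomposition:
Bags: B1 = {c, d, e, f}  B2 = {a, d, e, f}  B3 = {a, b, d, e}
Tree: B1–B2, B2–B3

The largest bag has 4 vertices, giving width 3; this decomposition certifies tw(G) ≤ 3. For the lower bound, the 4 vertices {c, d, e, f} are pairwise adjacent, and any tree decomposition puts a clique entirely inside one bag — forcing width ≥ 3. Combining the bounds, tw(G) = 3.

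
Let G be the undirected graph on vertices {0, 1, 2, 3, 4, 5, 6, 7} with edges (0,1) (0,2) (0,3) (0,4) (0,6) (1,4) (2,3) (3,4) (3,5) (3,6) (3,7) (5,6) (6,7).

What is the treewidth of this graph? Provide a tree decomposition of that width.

Each bag holds 3 vertices, so the decomposition has width 2, which upper-bounds the treewidth. On the other hand G contains the 3-clique {0, 1, 4}. A clique must lie in a single bag of any decomposition, so no decomposition can have width below 2. Hence tw(G) = 2 exactly.

Treewidth 2.
One optimal decomposition is:
Bags: B1 = {0, 2, 3}  B2 = {0, 3, 6}  B3 = {0, 3, 4}  B4 = {3, 6, 7}  B5 = {3, 5, 6}  B6 = {0, 1, 4}
Tree: B1–B2, B1–B3, B2–B4, B2–B5, B3–B6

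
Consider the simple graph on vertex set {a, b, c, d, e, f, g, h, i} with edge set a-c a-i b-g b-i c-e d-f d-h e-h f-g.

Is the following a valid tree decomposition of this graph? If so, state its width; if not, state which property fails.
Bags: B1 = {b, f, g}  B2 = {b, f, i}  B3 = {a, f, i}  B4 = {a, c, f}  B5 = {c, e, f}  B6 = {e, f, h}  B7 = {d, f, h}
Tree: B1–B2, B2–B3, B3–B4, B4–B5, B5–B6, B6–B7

Yes; width 2.

Checking the three conditions: (i) the bags cover all of {a, b, c, d, e, f, g, h, i}; (ii) for each edge, some bag contains both endpoints; (iii) the bags containing any fixed vertex form a subtree. All hold, so the decomposition is valid with width 3 − 1 = 2.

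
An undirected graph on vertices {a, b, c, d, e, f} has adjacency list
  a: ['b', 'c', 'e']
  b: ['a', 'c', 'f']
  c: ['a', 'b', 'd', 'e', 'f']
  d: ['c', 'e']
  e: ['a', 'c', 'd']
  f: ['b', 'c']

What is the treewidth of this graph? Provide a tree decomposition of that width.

Treewidth 2.
One such decomposition:
Bags: B1 = {a, b, c}  B2 = {a, c, e}  B3 = {c, d, e}  B4 = {b, c, f}
Tree: B1–B2, B2–B3, B1–B4

The largest bag has 3 vertices, giving width 2; this decomposition certifies tw(G) ≤ 2. For the lower bound, the 3 vertices {c, d, e} are pairwise adjacent, and any tree decomposition puts a clique entirely inside one bag — forcing width ≥ 2. Therefore the treewidth is 2.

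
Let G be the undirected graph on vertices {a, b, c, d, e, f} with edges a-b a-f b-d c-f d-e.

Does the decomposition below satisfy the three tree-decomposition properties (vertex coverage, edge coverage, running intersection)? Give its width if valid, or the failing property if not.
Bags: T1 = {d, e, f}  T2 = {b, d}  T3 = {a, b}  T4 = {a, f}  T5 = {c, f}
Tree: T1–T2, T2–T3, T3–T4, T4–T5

No — bags containing vertex f are not connected in the tree.

A tree decomposition must satisfy three properties: every vertex lies in some bag; for every edge, both endpoints lie together in some bag; and for every vertex, the bags containing it form a connected subtree. Here bags containing vertex f are not connected in the tree, so the decomposition is invalid.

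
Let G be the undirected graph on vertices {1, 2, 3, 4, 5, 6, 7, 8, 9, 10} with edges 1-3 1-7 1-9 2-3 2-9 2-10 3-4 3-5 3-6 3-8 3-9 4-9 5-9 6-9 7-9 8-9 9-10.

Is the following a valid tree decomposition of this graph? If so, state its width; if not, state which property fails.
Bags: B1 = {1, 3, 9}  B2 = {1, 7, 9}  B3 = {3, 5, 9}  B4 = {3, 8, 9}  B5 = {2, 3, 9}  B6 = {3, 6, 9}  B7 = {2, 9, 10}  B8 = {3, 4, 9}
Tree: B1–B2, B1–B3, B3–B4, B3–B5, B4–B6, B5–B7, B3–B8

Vertex coverage: the bags together contain {1, 2, 3, 4, 5, 6, 7, 8, 9, 10}, the full vertex set. Edge coverage: each edge of G has both endpoints in at least one bag. Running intersection: for every vertex, the bags containing it form a connected subtree. All three properties hold, so this is a valid tree decomposition of width max|bag| − 1 = 2, and hence tw(G) ≤ 2.

Yes; width 2.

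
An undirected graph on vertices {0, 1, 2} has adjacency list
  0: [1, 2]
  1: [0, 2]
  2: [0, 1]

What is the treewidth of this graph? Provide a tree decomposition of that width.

Treewidth 2.
Bags: B1 = {0, 1, 2}
Tree: (single bag)

With just one bag of size 3, the width is 3 − 1 = 2, so tw(G) ≤ 2. For the lower bound, the 3 vertices {0, 1, 2} are pairwise adjacent, and any tree decomposition puts a clique entirely inside one bag — forcing width ≥ 2. Therefore the treewidth is 2.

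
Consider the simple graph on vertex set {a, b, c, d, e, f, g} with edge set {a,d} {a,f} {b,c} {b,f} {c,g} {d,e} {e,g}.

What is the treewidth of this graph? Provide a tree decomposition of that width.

Each bag holds 3 vertices, so the decomposition has width 2, which upper-bounds the treewidth. Since d–e–g–c–b–f–a–d is a cycle in G, G is not acyclic. Forests are exactly the graphs of treewidth ≤ 1, so tw(G) ≥ 2. Hence tw(G) = 2 exactly.

Treewidth 2.
One optimal decomposition is:
Bags: B1 = {d, e, g}  B2 = {c, d, g}  B3 = {b, c, d}  B4 = {b, d, f}  B5 = {a, d, f}
Tree: B1–B2, B2–B3, B3–B4, B4–B5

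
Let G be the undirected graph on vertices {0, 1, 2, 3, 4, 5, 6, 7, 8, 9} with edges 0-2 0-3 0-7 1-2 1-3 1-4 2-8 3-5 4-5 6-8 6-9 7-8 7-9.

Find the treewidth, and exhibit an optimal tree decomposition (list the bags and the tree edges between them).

The largest bag has 3 vertices, giving width 2; this decomposition certifies tw(G) ≤ 2. The edges 6–9–7–8–6 form a cycle, so G is not a tree and its treewidth is at least 2. Therefore the treewidth is 2.

Treewidth 2.
Bags: B1 = {6, 8, 9}  B2 = {7, 8, 9}  B3 = {2, 7, 8}  B4 = {0, 2, 7}  B5 = {0, 1, 2}  B6 = {0, 1, 3}  B7 = {1, 3, 4}  B8 = {3, 4, 5}
Tree: B1–B2, B2–B3, B3–B4, B4–B5, B5–B6, B6–B7, B7–B8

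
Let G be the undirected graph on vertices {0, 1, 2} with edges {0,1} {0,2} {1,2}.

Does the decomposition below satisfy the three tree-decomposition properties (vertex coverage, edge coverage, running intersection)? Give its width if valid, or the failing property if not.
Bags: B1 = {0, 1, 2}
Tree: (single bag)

Yes; width 2.

Checking the three conditions: (i) the bags cover all of {0, 1, 2}; (ii) for each edge, some bag contains both endpoints; (iii) the bags containing any fixed vertex form a subtree. All hold, so the decomposition is valid with width 3 − 1 = 2.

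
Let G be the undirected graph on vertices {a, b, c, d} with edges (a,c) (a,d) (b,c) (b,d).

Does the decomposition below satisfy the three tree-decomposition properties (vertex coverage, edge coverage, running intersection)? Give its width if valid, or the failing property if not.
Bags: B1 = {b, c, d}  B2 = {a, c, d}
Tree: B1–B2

Checking the three conditions: (i) the bags cover all of {a, b, c, d}; (ii) for each edge, some bag contains both endpoints; (iii) the bags containing any fixed vertex form a subtree. All hold, so the decomposition is valid with width 3 − 1 = 2.

Yes; width 2.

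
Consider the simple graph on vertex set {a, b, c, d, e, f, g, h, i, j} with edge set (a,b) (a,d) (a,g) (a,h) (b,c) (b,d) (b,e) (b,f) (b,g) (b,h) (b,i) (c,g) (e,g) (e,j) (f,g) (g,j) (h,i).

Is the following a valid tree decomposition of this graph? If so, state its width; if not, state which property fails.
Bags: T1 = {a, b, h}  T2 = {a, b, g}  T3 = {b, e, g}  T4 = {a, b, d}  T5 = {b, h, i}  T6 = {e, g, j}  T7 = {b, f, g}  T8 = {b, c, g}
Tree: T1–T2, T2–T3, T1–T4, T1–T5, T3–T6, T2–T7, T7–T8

Vertex coverage: the bags together contain {a, b, c, d, e, f, g, h, i, j}, the full vertex set. Edge coverage: each edge of G has both endpoints in at least one bag. Running intersection: for every vertex, the bags containing it form a connected subtree. All three properties hold, so this is a valid tree decomposition of width max|bag| − 1 = 2, and hence tw(G) ≤ 2.

Yes; width 2.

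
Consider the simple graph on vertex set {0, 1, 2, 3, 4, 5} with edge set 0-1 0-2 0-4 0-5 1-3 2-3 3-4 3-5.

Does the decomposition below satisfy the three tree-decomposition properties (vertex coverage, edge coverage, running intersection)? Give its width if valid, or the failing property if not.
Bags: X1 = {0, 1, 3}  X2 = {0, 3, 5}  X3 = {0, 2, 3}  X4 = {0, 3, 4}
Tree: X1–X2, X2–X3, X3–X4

Vertex coverage: the bags together contain {0, 1, 2, 3, 4, 5}, the full vertex set. Edge coverage: each edge of G has both endpoints in at least one bag. Running intersection: for every vertex, the bags containing it form a connected subtree. All three properties hold, so this is a valid tree decomposition of width max|bag| − 1 = 2, and hence tw(G) ≤ 2.

Yes; width 2.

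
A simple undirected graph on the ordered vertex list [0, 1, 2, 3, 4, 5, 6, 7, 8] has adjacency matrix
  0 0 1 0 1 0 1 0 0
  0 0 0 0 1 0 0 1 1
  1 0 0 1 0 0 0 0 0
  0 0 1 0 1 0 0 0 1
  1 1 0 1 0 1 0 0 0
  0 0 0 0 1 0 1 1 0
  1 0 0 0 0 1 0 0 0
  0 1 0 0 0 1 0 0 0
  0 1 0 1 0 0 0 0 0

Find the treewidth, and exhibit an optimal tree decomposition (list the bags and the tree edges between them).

The largest bag has 4 vertices, giving width 3; this decomposition certifies tw(G) ≤ 3. For the lower bound: the 4 vertex sets {5,6,7}, {0}, {4}, {1,2,3,8} are disjoint, each induces a connected subgraph, and every pair is joined by at least one edge of G. Contracting each set to a single vertex therefore yields K_{4} as a minor, and since treewidth is minor-monotone, tw(G) ≥ tw(K_{4}) = 3. Therefore the treewidth is 3.

Treewidth 3.
One optimal decomposition is:
Bags: B1 = {0, 5, 6, 7}  B2 = {0, 4, 5, 7}  B3 = {0, 1, 4, 7}  B4 = {0, 1, 2, 4}  B5 = {1, 2, 3, 4}  B6 = {1, 2, 3, 8}
Tree: B1–B2, B2–B3, B3–B4, B4–B5, B5–B6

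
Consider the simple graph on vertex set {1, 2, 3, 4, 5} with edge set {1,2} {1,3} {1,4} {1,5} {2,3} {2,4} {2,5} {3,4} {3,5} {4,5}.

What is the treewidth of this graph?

4

A width-4 tree decomposition is:
Bags: B1 = {1, 2, 3, 4, 5}
Tree: (single bag)
With just one bag of size 5, the width is 5 − 1 = 4, so tw(G) ≤ 4. Conversely, {1, 2, 3, 4, 5} is a clique of size 5, and the vertices of any clique must share a bag in every tree decomposition; so some bag has ≥ 5 vertices and tw(G) ≥ 4. Hence tw(G) = 4 exactly.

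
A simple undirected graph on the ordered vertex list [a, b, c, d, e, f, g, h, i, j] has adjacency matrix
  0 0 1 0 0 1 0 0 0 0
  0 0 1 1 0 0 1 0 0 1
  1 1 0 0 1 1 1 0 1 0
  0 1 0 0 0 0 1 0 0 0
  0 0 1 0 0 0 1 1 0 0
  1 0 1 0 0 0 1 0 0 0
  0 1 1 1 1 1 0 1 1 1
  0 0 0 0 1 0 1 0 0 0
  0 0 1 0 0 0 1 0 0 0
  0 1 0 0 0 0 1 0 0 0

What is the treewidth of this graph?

A width-2 tree decomposition is:
Bags: B1 = {c, g, i}  B2 = {c, e, g}  B3 = {c, f, g}  B4 = {b, c, g}  B5 = {e, g, h}  B6 = {b, g, j}  B7 = {b, d, g}  B8 = {a, c, f}
Tree: B1–B2, B2–B3, B2–B4, B2–B5, B4–B6, B6–B7, B3–B8
Every bag has size at most 3, so the width is 3 − 1 = 2 and tw(G) ≤ 2. For the lower bound, the 3 vertices {b, d, g} are pairwise adjacent, and any tree decomposition puts a clique entirely inside one bag — forcing width ≥ 2. The upper and lower bounds meet at 2, so that is the treewidth.

2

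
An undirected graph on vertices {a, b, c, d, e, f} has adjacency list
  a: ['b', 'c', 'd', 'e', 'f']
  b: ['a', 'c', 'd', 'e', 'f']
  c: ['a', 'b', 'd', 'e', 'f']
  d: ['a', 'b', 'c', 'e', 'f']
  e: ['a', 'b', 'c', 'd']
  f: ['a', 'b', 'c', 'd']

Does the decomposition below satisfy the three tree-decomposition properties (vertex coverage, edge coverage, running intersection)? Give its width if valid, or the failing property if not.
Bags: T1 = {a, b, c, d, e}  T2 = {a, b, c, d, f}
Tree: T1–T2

Yes; width 4.

Vertex coverage: the bags together contain {a, b, c, d, e, f}, the full vertex set. Edge coverage: each edge of G has both endpoints in at least one bag. Running intersection: for every vertex, the bags containing it form a connected subtree. All three properties hold, so this is a valid tree decomposition of width max|bag| − 1 = 4, and hence tw(G) ≤ 4.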